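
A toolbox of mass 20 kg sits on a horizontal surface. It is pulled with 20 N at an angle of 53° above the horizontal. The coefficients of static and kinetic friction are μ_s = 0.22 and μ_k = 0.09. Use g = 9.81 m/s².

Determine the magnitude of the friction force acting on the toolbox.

The vertical component of P reduces the normal force: N = m g − P sin α = 196.2 − 15.97 = 180.2 N.
The horizontal driving force is P cos α = 12.04 N, so equilibrium needs friction f = 12.04 N.
The static-friction limit is μ_s N = 39.65 N.
12.04 ≤ 39.65 N → static; friction equals the required 12 N.

f ≈ 12 N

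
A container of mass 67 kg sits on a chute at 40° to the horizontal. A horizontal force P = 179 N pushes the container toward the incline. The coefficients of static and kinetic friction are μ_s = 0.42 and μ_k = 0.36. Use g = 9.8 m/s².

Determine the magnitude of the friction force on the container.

f ≈ 222 N (up the incline)

Normal direction: N = m g cos θ + P sin θ = 618 N.
Parallel to the incline: P cos θ − m g sin θ = 137.1 − 422.1 = -284.9 N; the friction needed to balance this is 284.9 N acting up the slope.
Maximum static friction: μ_s N = 0.42 × 618 = 259.6 N.
The required 284.9 N exceeds the static limit, so the container slides down-slope and f = μ_k N = 0.36×618 = 222 N.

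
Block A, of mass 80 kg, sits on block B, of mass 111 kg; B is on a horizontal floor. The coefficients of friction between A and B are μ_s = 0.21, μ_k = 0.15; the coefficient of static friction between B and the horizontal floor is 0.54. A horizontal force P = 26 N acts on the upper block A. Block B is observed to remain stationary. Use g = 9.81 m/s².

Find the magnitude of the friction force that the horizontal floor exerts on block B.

Normal force at the A–B interface: N₁ = m_A g = 784.8 N.
So the A–B interface can sustain at most μ_s N₁ = 164.8 N of static friction.
P = 26 N is within that limit, so A and B move together (both at rest); the A–B friction is simply f₁ = P = 26 N.
B experiences an equal 26 N forward from A (third law). B is in equilibrium, so the floor supplies f₂ = 26 N of static friction (limit μ_s(m_A+m_B)g = 1012 N, not exceeded).

f ≈ 26 N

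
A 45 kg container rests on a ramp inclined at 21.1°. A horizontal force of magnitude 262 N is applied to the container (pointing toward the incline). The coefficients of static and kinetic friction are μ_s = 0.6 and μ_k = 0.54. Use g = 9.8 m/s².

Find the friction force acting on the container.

Resolve perpendicular to the incline: N = m g cos θ + P sin θ = 45×9.8×cos 21.1° + 262×sin 21.1° = 505.8 N.
Along the incline, the net driving force (taking up-slope positive) is P cos θ − m g sin θ = 244.4 − 158.8 = 85.68 N, so equilibrium requires friction f = -85.68 N (down-slope).
The limit of static friction is μ_s N = 303.5 N.
|f_req| = 85.68 ≤ 303.5 N → the container is in equilibrium; friction equals the required value.

f ≈ 85.7 N (down the incline)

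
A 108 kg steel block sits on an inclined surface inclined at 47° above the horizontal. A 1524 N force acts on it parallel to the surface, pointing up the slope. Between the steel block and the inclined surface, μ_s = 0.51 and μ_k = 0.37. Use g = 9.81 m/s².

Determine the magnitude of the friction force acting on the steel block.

f ≈ 267 N (down the incline)

Perpendicular to the surface, N = m g cos θ = 108·9.81·cos 47° = 722.6 N.
Parallel to the incline, ΣF = 0 gives f = m g sin θ − P = 774.9 − 1524 = -749.1 N (up-slope positive).
Maximum static friction available: μ_s N = 0.51 × 722.6 = 368.5 N.
|-749.1| exceeds 368.5 N, so the steel block slips up-slope; friction is kinetic, f = μ_k N = 0.37×722.6 = 267 N.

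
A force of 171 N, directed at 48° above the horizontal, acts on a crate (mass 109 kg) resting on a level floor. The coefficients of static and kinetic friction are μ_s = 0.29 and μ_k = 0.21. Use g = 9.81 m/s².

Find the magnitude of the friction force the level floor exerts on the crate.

Vertical equilibrium gives N = m g − P sin α = 942.2 N.
The horizontal driving force is P cos α = 114.4 N, so equilibrium needs friction f = 114.4 N.
The static-friction limit is μ_s N = 273.2 N.
114.4 ≤ 273.2 N → static; friction equals the required 114 N.

f ≈ 114 N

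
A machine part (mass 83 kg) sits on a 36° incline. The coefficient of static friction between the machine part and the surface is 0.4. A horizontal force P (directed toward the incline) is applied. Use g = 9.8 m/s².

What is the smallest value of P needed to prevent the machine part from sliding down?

P_min ≈ 206 N

The machine part tends to slide down (tan θ > μ_s), so at the point of impending slip friction acts up-slope at its limit: f = μ_s N.
Perpendicular to the incline: N = m g cos θ + P sin θ.
Along the incline: P cos θ + μ_s N = m g sin θ, i.e. P cos θ + μ_s (m g cos θ + P sin θ) = m g sin θ.
Solving, P (cos θ + μ_s sin θ) = m g (sin θ − μ_s cos θ), so P = 813×0.2642/1.044 = 206 N.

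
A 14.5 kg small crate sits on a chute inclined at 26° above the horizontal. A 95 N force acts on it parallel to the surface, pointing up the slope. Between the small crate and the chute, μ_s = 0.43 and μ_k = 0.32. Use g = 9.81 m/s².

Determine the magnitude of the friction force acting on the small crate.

Normal force: N = m g cos θ = 14.5 × 9.81 × cos 26° = 127.8 N.
The friction needed for equilibrium is m g sin θ − P = 62.36 − 95 = -32.64 N, measured positive up-slope.
The static-friction ceiling is μ_s N = 0.43 × 127.8 = 54.98 N.
Since |-32.64| ≤ 54.98 N, the small crate remains in static equilibrium and friction takes exactly the required value.

f ≈ 32.6 N (down the incline)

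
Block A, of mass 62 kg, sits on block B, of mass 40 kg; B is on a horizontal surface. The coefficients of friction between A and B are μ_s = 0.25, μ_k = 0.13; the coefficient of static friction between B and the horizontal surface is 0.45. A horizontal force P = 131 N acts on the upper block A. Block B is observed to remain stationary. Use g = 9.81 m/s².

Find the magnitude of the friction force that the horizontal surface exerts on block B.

f ≈ 131 N

Between the blocks, N₁ = m_A g = 608.2 N.
Maximum static friction on A from B: μ_s N₁ = 0.25×608.2 = 152.1 N.
Since P = 131 N ≤ 152.1 N, A does not slip on B; friction on A equals P = 131 N.
By Newton's third law B feels 131 N forward from A. With B stationary, the floor's static friction on B balances it: f₂ = 131 N (well within μ_s(m_A+m_B)g = 450.3 N).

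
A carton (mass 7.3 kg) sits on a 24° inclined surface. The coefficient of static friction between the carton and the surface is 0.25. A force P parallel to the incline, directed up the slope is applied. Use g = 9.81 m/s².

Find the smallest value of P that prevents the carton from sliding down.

The carton tends to slide down (tan θ > μ_s), so at the point of impending slip friction acts up-slope at its limit: f = μ_s N.
P is parallel to the surface, so N = m g cos θ = 65.4 N.
Along the incline: P + μ_s N = m g sin θ, so P = 29.1 − 0.25×65.4 = 12.8 N.

P_min ≈ 12.8 N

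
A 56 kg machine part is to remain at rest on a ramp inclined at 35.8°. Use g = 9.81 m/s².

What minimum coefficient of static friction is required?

At the slip threshold m g sin θ = μ_s m g cos θ, so μ_s,min = tan θ.
μ_s,min = tan 35.8° = 0.721.

μ_s,min ≈ 0.721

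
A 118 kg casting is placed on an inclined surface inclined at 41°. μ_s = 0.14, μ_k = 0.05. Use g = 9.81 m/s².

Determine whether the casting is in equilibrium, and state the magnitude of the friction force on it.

f ≈ 43.7 N

N = m g cos θ = 874 N.
Down-slope weight component: m g sin θ = 759 N.
μ_s N = 122 N.
759 > 122 N, so it slides; kinetic friction f = μ_k N = 0.05×874 = 43.7 N.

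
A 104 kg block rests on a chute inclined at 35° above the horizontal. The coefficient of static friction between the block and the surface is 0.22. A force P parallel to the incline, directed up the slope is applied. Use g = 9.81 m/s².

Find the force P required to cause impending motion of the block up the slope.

At impending motion up the slope, friction acts down-slope at its limit: f = μ_s N.
P is parallel to the surface, so N = m g cos θ = 836 N.
Along the incline: P = m g sin θ + μ_s N = 585 + 0.22×836 = 769 N.

P ≈ 769 N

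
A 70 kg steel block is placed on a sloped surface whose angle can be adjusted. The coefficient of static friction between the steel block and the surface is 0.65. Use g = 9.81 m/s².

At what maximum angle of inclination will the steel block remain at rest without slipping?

θ_max ≈ 33°

At the slip threshold, m g sin θ = μ_s · m g cos θ, so tan θ = μ_s.
θ_max = arctan(0.65) = 33°.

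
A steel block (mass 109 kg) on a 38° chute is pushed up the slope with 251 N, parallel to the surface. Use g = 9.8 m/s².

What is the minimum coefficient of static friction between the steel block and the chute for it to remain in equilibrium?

N = m g cos θ = 841.8 N.
Friction must make up the shortfall along the incline: f = m g sin θ − P = 657.6 − 251 = 406.6 N.
At the threshold f = μ_s N, so μ_s,min = 406.6/841.8 = 0.483.

μ_s,min ≈ 0.483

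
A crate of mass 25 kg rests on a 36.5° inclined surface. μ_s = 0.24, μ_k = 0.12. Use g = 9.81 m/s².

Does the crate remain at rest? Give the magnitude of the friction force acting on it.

N = m g cos θ = 197 N.
Down-slope weight component: m g sin θ = 146 N.
μ_s N = 47.3 N.
146 > 47.3 N, so it slides; kinetic friction f = μ_k N = 0.12×197 = 23.7 N.

f ≈ 23.7 N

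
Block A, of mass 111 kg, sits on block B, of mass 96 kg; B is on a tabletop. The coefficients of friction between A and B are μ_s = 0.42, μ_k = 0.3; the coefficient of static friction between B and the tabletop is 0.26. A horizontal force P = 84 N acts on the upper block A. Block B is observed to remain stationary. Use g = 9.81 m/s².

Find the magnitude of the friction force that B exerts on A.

Between the blocks, N₁ = m_A g = 1089 N.
Maximum static friction on A from B: μ_s N₁ = 0.42×1089 = 457.3 N.
Since P = 84 N ≤ 457.3 N, A does not slip on B; friction on A equals P = 84 N.
By Newton's third law B feels 84 N forward from A. With B stationary, the floor's static friction on B balances it: f₂ = 84 N (well within μ_s(m_A+m_B)g = 528 N).

f ≈ 84 N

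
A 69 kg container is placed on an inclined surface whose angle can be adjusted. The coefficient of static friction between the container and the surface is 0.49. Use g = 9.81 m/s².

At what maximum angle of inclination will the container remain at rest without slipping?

At the slip threshold, m g sin θ = μ_s · m g cos θ, so tan θ = μ_s.
θ_max = arctan(0.49) = 26.1°.

θ_max ≈ 26.1°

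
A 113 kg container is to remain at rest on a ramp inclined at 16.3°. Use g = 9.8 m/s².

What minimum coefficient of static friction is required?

μ_s,min ≈ 0.292

At the slip threshold m g sin θ = μ_s m g cos θ, so μ_s,min = tan θ.
μ_s,min = tan 16.3° = 0.292.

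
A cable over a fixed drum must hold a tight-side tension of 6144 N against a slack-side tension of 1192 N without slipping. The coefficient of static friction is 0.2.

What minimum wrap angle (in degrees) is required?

T₂/T₁ = e^{μβ} → β = ln(T₂/T₁)/μ.
β = ln(6144/1192)/0.2 = 1.64/0.2 = 8.199 rad.
In degrees: β = 8.199 × 180/π = 470°.

β_min ≈ 470°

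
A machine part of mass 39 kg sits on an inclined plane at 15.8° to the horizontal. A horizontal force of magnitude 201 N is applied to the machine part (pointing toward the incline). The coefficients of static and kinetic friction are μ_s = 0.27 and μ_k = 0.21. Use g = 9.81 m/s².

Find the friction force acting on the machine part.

Normal direction: N = m g cos θ + P sin θ = 422.9 N.
Parallel to the incline: P cos θ − m g sin θ = 193.4 − 104.2 = 89.23 N; the friction needed to balance this is 89.23 N acting down the slope.
Maximum static friction: μ_s N = 0.27 × 422.9 = 114.2 N.
Since 89.23 N is within the 114.2 N limit, the machine part stays put and friction is exactly 89.2 N.

f ≈ 89.2 N (down the incline)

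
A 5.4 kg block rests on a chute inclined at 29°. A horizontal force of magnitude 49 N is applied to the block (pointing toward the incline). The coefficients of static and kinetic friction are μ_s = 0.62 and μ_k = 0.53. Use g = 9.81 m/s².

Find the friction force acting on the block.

f ≈ 17.2 N (down the incline)

The horizontal push has a component P sin θ into the surface, so N = m g cos θ + P sin θ = 46.33 + 23.76 = 70.09 N.
Along the incline, the net driving force (taking up-slope positive) is P cos θ − m g sin θ = 42.86 − 25.68 = 17.17 N, so equilibrium requires friction f = -17.17 N (down-slope).
Maximum static friction: μ_s N = 0.62 × 70.09 = 43.45 N.
Since 17.17 N is within the 43.45 N limit, the block stays put and friction is exactly 17.2 N.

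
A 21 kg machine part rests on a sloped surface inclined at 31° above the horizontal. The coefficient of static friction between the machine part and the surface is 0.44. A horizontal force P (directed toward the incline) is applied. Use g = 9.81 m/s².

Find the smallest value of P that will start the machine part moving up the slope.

P ≈ 291 N

At impending motion up the slope, friction acts down-slope at its limit: f = μ_s N.
Perpendicular to the incline: N = m g cos θ + P sin θ.
Along the incline: P cos θ = m g sin θ + μ_s N = m g sin θ + μ_s (m g cos θ + P sin θ).
Solving, P (cos θ − μ_s sin θ) = m g (sin θ + μ_s cos θ), so P = 21×9.81×(sin 31° + 0.44 cos 31°)/(cos 31° − 0.44 sin 31°) = 206×0.8922/0.6306 = 291 N.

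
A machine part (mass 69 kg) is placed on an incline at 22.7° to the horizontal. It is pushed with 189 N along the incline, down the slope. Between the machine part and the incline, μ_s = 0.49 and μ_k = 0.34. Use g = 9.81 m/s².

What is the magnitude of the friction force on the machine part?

f ≈ 212 N (up the incline)

Normal force: N = m g cos θ = 69 × 9.81 × cos 22.7° = 624.5 N.
For equilibrium along the incline the friction force must supply f = m g sin θ + P = 261.2 + 189 = 450.2 N (positive meaning up-slope).
Maximum static friction available: μ_s N = 0.49 × 624.5 = 306 N.
Since |450.2| > 306 N, static friction cannot hold it; the machine part slides down the incline and kinetic friction applies: f = μ_k N = 0.34 × 624.5 = 212 N.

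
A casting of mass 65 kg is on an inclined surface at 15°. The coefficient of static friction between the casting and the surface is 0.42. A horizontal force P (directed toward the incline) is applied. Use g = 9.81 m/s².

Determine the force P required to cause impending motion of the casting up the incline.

At impending motion up the slope, friction acts down-slope at its limit: f = μ_s N.
Perpendicular to the incline: N = m g cos θ + P sin θ.
Along the incline: P cos θ = m g sin θ + μ_s N = m g sin θ + μ_s (m g cos θ + P sin θ).
Solving, P (cos θ − μ_s sin θ) = m g (sin θ + μ_s cos θ), so P = 65×9.81×(sin 15° + 0.42 cos 15°)/(cos 15° − 0.42 sin 15°) = 638×0.6645/0.8572 = 494 N.

P ≈ 494 N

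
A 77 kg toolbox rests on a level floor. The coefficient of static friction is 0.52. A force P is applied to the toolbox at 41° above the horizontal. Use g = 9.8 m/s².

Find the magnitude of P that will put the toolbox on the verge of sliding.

N = m g − P sin α (the pull lifts the toolbox).
At impending slip, P cos α = μ_s N = μ_s (m g − P sin α).
Solving: P (cos α + μ_s sin α) = μ_s m g → P = 0.52×755/(cos 41° + 0.52 sin 41°) = 392/1.096 = 358 N.

P ≈ 358 N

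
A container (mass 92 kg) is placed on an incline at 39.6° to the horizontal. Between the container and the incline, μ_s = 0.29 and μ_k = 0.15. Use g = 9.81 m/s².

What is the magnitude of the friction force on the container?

Normal force: N = m g cos θ = 92 × 9.81 × cos 39.6° = 695.4 N.
Along the slope the weight component is m g sin θ = 575.3 N; friction must supply exactly this, acting up-slope.
Maximum static friction available: μ_s N = 0.29 × 695.4 = 201.7 N.
Since |575.3| > 201.7 N, static friction cannot hold it; the container slides down the incline and kinetic friction applies: f = μ_k N = 0.15 × 695.4 = 104 N.

f ≈ 104 N (up the incline)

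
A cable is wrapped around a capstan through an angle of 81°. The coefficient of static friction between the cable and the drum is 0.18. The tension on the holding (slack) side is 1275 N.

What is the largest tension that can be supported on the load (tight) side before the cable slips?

T_max ≈ 1640 N

At impending slip the capstan equation gives T₂/T₁ = e^{μβ} with β in radians.
β = 81° × π/180 = 1.414 rad.
e^{μβ} = e^{0.18×1.414} = 1.29.
T₂ = T₁ · e^{μβ} = 1275 × 1.29 = 1640 N.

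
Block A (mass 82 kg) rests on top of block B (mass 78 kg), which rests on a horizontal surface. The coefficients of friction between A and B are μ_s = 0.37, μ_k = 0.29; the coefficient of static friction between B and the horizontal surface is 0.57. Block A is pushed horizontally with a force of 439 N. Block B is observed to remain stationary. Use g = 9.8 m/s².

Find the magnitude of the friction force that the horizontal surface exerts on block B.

f ≈ 233 N

Normal force at the A–B interface: N₁ = m_A g = 803.6 N.
So the A–B interface can sustain at most μ_s N₁ = 297.3 N of static friction.
P = 439 N exceeds that limit, so A slips over B and the interface friction becomes kinetic: f₁ = μ_k N₁ = 0.29×803.6 = 233 N.
By Newton's third law B feels 233 N forward from A. With B stationary, the floor's static friction on B balances it: f₂ = 233 N (well within μ_s(m_A+m_B)g = 893.8 N).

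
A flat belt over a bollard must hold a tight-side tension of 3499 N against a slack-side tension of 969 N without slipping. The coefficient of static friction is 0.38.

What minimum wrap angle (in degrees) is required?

T₂/T₁ = e^{μβ} → β = ln(T₂/T₁)/μ.
β = ln(3499/969)/0.38 = 1.284/0.38 = 3.379 rad.
In degrees: β = 3.379 × 180/π = 194°.

β_min ≈ 194°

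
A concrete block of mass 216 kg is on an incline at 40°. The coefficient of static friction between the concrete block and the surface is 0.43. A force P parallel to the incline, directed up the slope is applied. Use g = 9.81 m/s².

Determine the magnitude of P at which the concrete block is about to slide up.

At impending motion up the slope, friction acts down-slope at its limit: f = μ_s N.
P is parallel to the surface, so N = m g cos θ = 1620 N.
Along the incline: P = m g sin θ + μ_s N = 1360 + 0.43×1620 = 2060 N.

P ≈ 2060 N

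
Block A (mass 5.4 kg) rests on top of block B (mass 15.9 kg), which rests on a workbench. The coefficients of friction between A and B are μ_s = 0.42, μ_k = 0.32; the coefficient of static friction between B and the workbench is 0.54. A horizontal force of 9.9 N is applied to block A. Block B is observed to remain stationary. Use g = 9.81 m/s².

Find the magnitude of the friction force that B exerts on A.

Between the blocks, N₁ = m_A g = 52.97 N.
So the A–B interface can sustain at most μ_s N₁ = 22.25 N of static friction.
Since P = 9.9 N ≤ 22.25 N, A does not slip on B; friction on A equals P = 9.9 N.
B experiences an equal 9.9 N forward from A (third law). B is in equilibrium, so the floor supplies f₂ = 9.9 N of static friction (limit μ_s(m_A+m_B)g = 112.8 N, not exceeded).

f ≈ 9.9 N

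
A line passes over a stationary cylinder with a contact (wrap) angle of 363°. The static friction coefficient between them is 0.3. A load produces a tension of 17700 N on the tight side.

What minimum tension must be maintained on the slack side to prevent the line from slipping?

Capstan equation at impending slip: T_tight/T_slack = e^{μβ}.
β = 363° = 6.336 rad; e^{μβ} = e^{0.3×6.336} = 6.69.
T_slack = T_tight / e^{μβ} = 17700 / 6.69 = 2650 N.

T_min ≈ 2650 N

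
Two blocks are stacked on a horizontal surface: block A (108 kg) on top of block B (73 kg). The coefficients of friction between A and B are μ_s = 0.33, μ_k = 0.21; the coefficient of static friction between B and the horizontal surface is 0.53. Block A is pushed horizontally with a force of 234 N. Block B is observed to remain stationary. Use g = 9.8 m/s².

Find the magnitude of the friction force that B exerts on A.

Normal force at the A–B interface: N₁ = m_A g = 1058 N.
Maximum static friction on A from B: μ_s N₁ = 0.33×1058 = 349.3 N.
P = 234 N is within that limit, so A and B move together (both at rest); the A–B friction is simply f₁ = P = 234 N.
B experiences an equal 234 N forward from A (third law). B is in equilibrium, so the floor supplies f₂ = 234 N of static friction (limit μ_s(m_A+m_B)g = 940.1 N, not exceeded).

f ≈ 234 N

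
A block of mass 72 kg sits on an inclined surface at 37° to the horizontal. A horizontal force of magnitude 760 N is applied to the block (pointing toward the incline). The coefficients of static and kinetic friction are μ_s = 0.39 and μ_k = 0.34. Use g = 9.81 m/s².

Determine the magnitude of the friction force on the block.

f ≈ 182 N (down the incline)

The horizontal push has a component P sin θ into the surface, so N = m g cos θ + P sin θ = 564.1 + 457.4 = 1021 N.
Parallel to the incline: P cos θ − m g sin θ = 607 − 425.1 = 181.9 N; the friction needed to balance this is 181.9 N acting down the slope.
The limit of static friction is μ_s N = 398.4 N.
Since 181.9 N is within the 398.4 N limit, the block stays put and friction is exactly 182 N.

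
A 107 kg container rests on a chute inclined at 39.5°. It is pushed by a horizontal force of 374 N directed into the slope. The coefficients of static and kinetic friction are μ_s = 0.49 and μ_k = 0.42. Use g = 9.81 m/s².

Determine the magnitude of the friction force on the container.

f ≈ 379 N (up the incline)

The horizontal push has a component P sin θ into the surface, so N = m g cos θ + P sin θ = 810 + 237.9 = 1048 N.
Parallel to the incline: P cos θ − m g sin θ = 288.6 − 667.7 = -379.1 N; the friction needed to balance this is 379.1 N acting up the slope.
The limit of static friction is μ_s N = 513.4 N.
|f_req| = 379.1 ≤ 513.4 N → the container is in equilibrium; friction equals the required value.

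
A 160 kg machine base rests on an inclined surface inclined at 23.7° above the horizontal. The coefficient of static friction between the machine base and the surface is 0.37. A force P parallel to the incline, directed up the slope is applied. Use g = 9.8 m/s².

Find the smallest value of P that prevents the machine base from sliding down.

P_min ≈ 99 N

The machine base tends to slide down (tan θ > μ_s), so at the point of impending slip friction acts up-slope at its limit: f = μ_s N.
P is parallel to the surface, so N = m g cos θ = 1440 N.
Along the incline: P + μ_s N = m g sin θ, so P = 630 − 0.37×1440 = 99 N.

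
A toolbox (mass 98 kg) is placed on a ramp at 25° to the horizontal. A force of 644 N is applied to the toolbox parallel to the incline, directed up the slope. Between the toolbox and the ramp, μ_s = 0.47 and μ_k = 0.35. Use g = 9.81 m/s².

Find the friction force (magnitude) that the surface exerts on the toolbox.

f ≈ 238 N (down the incline)

The normal reaction is N = m g cos θ = 871.3 N.
The friction needed for equilibrium is m g sin θ − P = 406.3 − 644 = -237.7 N, measured positive up-slope.
Static friction can supply at most μ_s N = 409.5 N.
Since |-237.7| ≤ 409.5 N, static friction is sufficient; f equals the required value, not μ_s N.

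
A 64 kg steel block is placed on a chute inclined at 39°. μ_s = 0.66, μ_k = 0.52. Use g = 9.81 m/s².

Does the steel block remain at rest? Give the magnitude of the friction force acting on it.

N = m g cos θ = 488 N.
Down-slope weight component: m g sin θ = 395 N.
μ_s N = 322 N.
395 > 322 N, so it slides; kinetic friction f = μ_k N = 0.52×488 = 254 N.

f ≈ 254 N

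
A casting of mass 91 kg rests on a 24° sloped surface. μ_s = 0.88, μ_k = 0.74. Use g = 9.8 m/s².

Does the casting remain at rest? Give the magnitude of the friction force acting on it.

N = m g cos θ = 815 N.
Down-slope weight component: m g sin θ = 363 N.
μ_s N = 717 N.
363 ≤ 717 N, so it stays put; friction = 363 N.

f ≈ 363 N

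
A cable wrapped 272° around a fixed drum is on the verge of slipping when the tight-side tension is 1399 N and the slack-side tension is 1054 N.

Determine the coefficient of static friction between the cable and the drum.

μ ≈ 0.0596

T₂/T₁ = e^{μβ} → μ = ln(T₂/T₁)/β.
β = 272° = 4.747 rad.
μ = ln(1399/1054)/4.747 = ln(1.327)/4.747 = 0.0596.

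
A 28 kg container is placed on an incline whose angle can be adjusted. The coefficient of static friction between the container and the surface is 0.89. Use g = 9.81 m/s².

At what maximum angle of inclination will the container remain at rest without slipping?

θ_max ≈ 41.7°

At the slip threshold, m g sin θ = μ_s · m g cos θ, so tan θ = μ_s.
θ_max = arctan(0.89) = 41.7°.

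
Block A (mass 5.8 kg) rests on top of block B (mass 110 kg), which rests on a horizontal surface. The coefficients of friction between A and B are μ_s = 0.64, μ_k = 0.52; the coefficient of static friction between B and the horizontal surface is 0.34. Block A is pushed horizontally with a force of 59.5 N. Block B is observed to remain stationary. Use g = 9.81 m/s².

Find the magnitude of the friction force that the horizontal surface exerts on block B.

f ≈ 29.6 N

The normal force B exerts on A is simply A's weight, N₁ = 56.9 N.
So the A–B interface can sustain at most μ_s N₁ = 36.41 N of static friction.
Since P = 59.5 N > 36.41 N, A slides on B; the A–B friction is kinetic: f₁ = μ_k N₁ = 0.52×56.9 = 29.6 N.
By Newton's third law B feels 29.6 N forward from A. With B stationary, the floor's static friction on B balances it: f₂ = 29.6 N (well within μ_s(m_A+m_B)g = 386.2 N).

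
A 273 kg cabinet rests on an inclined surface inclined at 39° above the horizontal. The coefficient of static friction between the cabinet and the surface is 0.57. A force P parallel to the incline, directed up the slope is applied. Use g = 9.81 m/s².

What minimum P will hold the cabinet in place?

The cabinet tends to slide down (tan θ > μ_s), so at the point of impending slip friction acts up-slope at its limit: f = μ_s N.
P is parallel to the surface, so N = m g cos θ = 2080 N.
Along the incline: P + μ_s N = m g sin θ, so P = 1690 − 0.57×2080 = 499 N.

P_min ≈ 499 N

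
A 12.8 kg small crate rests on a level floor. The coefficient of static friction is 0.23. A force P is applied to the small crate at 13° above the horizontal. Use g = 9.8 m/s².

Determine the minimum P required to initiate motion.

P ≈ 28.1 N

N = m g − P sin α (the pull lifts the small crate).
At impending slip, P cos α = μ_s N = μ_s (m g − P sin α).
Solving: P (cos α + μ_s sin α) = μ_s m g → P = 0.23×125/(cos 13° + 0.23 sin 13°) = 28.9/1.026 = 28.1 N.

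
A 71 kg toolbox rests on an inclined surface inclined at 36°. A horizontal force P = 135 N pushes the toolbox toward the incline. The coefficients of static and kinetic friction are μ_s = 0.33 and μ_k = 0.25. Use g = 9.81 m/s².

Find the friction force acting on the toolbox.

Resolve perpendicular to the incline: N = m g cos θ + P sin θ = 71×9.81×cos 36° + 135×sin 36° = 642.8 N.
Parallel to the incline: P cos θ − m g sin θ = 109.2 − 409.4 = -300.2 N; the friction needed to balance this is 300.2 N acting up the slope.
Maximum static friction: μ_s N = 0.33 × 642.8 = 212.1 N.
|f_req| = 300.2 > 212.1 N → the toolbox slides down the incline; f = μ_k N = 0.25 × 642.8 = 161 N.

f ≈ 161 N (up the incline)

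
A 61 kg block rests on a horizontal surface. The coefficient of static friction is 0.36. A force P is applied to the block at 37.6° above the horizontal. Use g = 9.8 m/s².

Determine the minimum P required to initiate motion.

P ≈ 213 N

N = m g − P sin α (the pull lifts the block).
At impending slip, P cos α = μ_s N = μ_s (m g − P sin α).
Solving: P (cos α + μ_s sin α) = μ_s m g → P = 0.36×598/(cos 37.6° + 0.36 sin 37.6°) = 215/1.012 = 213 N.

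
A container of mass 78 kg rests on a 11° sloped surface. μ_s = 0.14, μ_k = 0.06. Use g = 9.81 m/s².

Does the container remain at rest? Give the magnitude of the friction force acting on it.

f ≈ 45.1 N

N = m g cos θ = 751 N.
Down-slope weight component: m g sin θ = 146 N.
μ_s N = 105 N.
146 > 105 N, so it slides; kinetic friction f = μ_k N = 0.06×751 = 45.1 N.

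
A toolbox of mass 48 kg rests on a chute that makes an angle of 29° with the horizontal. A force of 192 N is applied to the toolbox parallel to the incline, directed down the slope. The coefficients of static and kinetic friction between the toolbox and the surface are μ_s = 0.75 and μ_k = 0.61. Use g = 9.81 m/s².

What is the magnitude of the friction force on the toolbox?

The normal reaction is N = m g cos θ = 411.8 N.
The friction needed for equilibrium is m g sin θ + P = 228.3 + 192 = 420.3 N, measured positive up-slope.
Maximum static friction available: μ_s N = 0.75 × 411.8 = 308.9 N.
|420.3| exceeds 308.9 N, so the toolbox slips down-slope; friction is kinetic, f = μ_k N = 0.61×411.8 = 251 N.

f ≈ 251 N (up the incline)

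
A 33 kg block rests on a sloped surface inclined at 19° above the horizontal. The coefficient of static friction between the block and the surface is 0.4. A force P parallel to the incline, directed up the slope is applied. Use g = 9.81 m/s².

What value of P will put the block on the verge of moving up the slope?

At impending motion up the slope, friction acts down-slope at its limit: f = μ_s N.
P is parallel to the surface, so N = m g cos θ = 306 N.
Along the incline: P = m g sin θ + μ_s N = 105 + 0.4×306 = 228 N.

P ≈ 228 N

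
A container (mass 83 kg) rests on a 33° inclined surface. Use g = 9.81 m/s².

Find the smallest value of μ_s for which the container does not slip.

μ_s,min ≈ 0.649

At the slip threshold m g sin θ = μ_s m g cos θ, so μ_s,min = tan θ.
μ_s,min = tan 33° = 0.649.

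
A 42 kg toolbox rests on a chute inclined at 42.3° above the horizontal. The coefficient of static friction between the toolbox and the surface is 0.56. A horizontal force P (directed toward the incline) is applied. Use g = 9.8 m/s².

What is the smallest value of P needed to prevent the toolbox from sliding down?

P_min ≈ 95.4 N

The toolbox tends to slide down (tan θ > μ_s), so at the point of impending slip friction acts up-slope at its limit: f = μ_s N.
Perpendicular to the incline: N = m g cos θ + P sin θ.
Along the incline: P cos θ + μ_s N = m g sin θ, i.e. P cos θ + μ_s (m g cos θ + P sin θ) = m g sin θ.
Solving, P (cos θ + μ_s sin θ) = m g (sin θ − μ_s cos θ), so P = 412×0.2588/1.117 = 95.4 N.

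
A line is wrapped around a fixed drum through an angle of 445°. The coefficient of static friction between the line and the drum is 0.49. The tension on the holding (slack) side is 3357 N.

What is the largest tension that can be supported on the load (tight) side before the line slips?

At impending slip the capstan equation gives T₂/T₁ = e^{μβ} with β in radians.
β = 445° × π/180 = 7.767 rad.
e^{μβ} = e^{0.49×7.767} = 44.96.
T₂ = T₁ · e^{μβ} = 3357 × 44.96 = 151000 N.

T_max ≈ 151000 N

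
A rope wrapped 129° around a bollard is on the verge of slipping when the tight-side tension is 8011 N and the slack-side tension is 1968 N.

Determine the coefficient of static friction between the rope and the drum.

μ ≈ 0.624

T₂/T₁ = e^{μβ} → μ = ln(T₂/T₁)/β.
β = 129° = 2.251 rad.
μ = ln(8011/1968)/2.251 = ln(4.071)/2.251 = 0.624.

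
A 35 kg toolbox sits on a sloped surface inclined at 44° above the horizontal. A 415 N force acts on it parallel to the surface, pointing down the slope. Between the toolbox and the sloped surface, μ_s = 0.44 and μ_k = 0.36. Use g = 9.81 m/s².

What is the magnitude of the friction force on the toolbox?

Perpendicular to the surface, N = m g cos θ = 35·9.81·cos 44° = 247 N.
The friction needed for equilibrium is m g sin θ + P = 238.5 + 415 = 653.5 N, measured positive up-slope.
Maximum static friction available: μ_s N = 0.44 × 247 = 108.7 N.
Since |653.5| > 108.7 N, static friction cannot hold it; the toolbox slides down the incline and kinetic friction applies: f = μ_k N = 0.36 × 247 = 88.9 N.

f ≈ 88.9 N (up the incline)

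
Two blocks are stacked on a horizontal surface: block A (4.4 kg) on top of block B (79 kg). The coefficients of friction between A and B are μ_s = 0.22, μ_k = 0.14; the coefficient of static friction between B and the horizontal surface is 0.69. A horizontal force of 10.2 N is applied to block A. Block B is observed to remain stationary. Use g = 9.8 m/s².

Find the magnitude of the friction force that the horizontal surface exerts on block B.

f ≈ 6.04 N

The normal force B exerts on A is simply A's weight, N₁ = 43.12 N.
So the A–B interface can sustain at most μ_s N₁ = 9.486 N of static friction.
Since P = 10.2 N > 9.486 N, A slides on B; the A–B friction is kinetic: f₁ = μ_k N₁ = 0.14×43.12 = 6.04 N.
By Newton's third law B feels 6.04 N forward from A. With B stationary, the floor's static friction on B balances it: f₂ = 6.04 N (well within μ_s(m_A+m_B)g = 564 N).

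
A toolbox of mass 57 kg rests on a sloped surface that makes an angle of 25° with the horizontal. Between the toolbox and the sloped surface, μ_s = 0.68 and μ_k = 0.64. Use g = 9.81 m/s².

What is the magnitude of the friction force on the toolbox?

Perpendicular to the surface, N = m g cos θ = 57·9.81·cos 25° = 506.8 N.
Along the slope the weight component is m g sin θ = 236.3 N; friction must supply exactly this, acting up-slope.
The static-friction ceiling is μ_s N = 0.68 × 506.8 = 344.6 N.
Since |236.3| ≤ 344.6 N, static friction is sufficient; f equals the required value, not μ_s N.

f ≈ 236 N (up the incline)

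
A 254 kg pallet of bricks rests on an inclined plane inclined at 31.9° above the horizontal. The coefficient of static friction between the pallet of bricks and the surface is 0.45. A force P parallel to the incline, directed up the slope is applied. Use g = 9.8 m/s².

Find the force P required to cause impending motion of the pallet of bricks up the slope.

P ≈ 2270 N

At impending motion up the slope, friction acts down-slope at its limit: f = μ_s N.
P is parallel to the surface, so N = m g cos θ = 2110 N.
Along the incline: P = m g sin θ + μ_s N = 1320 + 0.45×2110 = 2270 N.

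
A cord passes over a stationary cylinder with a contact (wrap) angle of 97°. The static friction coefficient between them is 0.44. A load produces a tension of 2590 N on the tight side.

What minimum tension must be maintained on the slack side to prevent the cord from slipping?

T_min ≈ 1230 N

Capstan equation at impending slip: T_tight/T_slack = e^{μβ}.
β = 97° = 1.693 rad; e^{μβ} = e^{0.44×1.693} = 2.106.
T_slack = T_tight / e^{μβ} = 2590 / 2.106 = 1230 N.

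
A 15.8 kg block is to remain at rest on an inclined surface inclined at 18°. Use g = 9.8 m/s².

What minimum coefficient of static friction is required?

At the slip threshold m g sin θ = μ_s m g cos θ, so μ_s,min = tan θ.
μ_s,min = tan 18° = 0.325.

μ_s,min ≈ 0.325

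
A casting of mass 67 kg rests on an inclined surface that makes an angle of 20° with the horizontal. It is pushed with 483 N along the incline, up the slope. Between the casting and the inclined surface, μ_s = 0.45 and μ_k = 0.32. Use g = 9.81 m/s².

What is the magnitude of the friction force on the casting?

f ≈ 258 N (down the incline)

Perpendicular to the surface, N = m g cos θ = 67·9.81·cos 20° = 617.6 N.
The friction needed for equilibrium is m g sin θ − P = 224.8 − 483 = -258.2 N, measured positive up-slope.
Maximum static friction available: μ_s N = 0.45 × 617.6 = 277.9 N.
Since |-258.2| ≤ 277.9 N, the casting remains in static equilibrium and friction takes exactly the required value.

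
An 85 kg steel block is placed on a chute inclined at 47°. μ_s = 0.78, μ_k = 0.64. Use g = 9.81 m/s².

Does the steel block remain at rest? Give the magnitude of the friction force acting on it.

f ≈ 364 N

N = m g cos θ = 569 N.
Down-slope weight component: m g sin θ = 610 N.
μ_s N = 444 N.
610 > 444 N, so it slides; kinetic friction f = μ_k N = 0.64×569 = 364 N.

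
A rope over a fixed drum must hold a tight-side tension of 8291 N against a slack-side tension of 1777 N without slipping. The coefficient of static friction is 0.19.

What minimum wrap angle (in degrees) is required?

T₂/T₁ = e^{μβ} → β = ln(T₂/T₁)/μ.
β = ln(8291/1777)/0.19 = 1.54/0.19 = 8.107 rad.
In degrees: β = 8.107 × 180/π = 464°.

β_min ≈ 464°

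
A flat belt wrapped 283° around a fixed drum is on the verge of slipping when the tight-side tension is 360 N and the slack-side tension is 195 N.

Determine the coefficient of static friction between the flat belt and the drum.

T₂/T₁ = e^{μβ} → μ = ln(T₂/T₁)/β.
β = 283° = 4.939 rad.
μ = ln(360/195)/4.939 = ln(1.846)/4.939 = 0.124.

μ ≈ 0.124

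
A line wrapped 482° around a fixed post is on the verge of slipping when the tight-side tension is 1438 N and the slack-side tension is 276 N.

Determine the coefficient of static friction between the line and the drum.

μ ≈ 0.196

T₂/T₁ = e^{μβ} → μ = ln(T₂/T₁)/β.
β = 482° = 8.412 rad.
μ = ln(1438/276)/8.412 = ln(5.21)/8.412 = 0.196.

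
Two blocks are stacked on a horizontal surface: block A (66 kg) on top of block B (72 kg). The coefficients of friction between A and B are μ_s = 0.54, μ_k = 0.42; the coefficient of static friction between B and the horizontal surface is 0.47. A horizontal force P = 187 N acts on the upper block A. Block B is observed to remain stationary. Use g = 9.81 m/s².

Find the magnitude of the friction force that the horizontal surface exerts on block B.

Normal force at the A–B interface: N₁ = m_A g = 647.5 N.
So the A–B interface can sustain at most μ_s N₁ = 349.6 N of static friction.
Since P = 187 N ≤ 349.6 N, A does not slip on B; friction on A equals P = 187 N.
B experiences an equal 187 N forward from A (third law). B is in equilibrium, so the floor supplies f₂ = 187 N of static friction (limit μ_s(m_A+m_B)g = 636.3 N, not exceeded).

f ≈ 187 N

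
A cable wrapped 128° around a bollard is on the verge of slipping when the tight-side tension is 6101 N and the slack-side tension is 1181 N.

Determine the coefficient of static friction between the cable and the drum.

μ ≈ 0.735

T₂/T₁ = e^{μβ} → μ = ln(T₂/T₁)/β.
β = 128° = 2.234 rad.
μ = ln(6101/1181)/2.234 = ln(5.166)/2.234 = 0.735.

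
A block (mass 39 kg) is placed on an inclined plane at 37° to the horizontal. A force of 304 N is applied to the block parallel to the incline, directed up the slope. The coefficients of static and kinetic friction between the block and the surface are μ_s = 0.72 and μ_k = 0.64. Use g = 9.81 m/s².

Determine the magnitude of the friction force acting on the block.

f ≈ 73.8 N (down the incline)

The normal reaction is N = m g cos θ = 305.5 N.
The friction needed for equilibrium is m g sin θ − P = 230.2 − 304 = -73.75 N, measured positive up-slope.
The static-friction ceiling is μ_s N = 0.72 × 305.5 = 220 N.
Since |-73.75| ≤ 220 N, no slip — friction simply equals what equilibrium demands.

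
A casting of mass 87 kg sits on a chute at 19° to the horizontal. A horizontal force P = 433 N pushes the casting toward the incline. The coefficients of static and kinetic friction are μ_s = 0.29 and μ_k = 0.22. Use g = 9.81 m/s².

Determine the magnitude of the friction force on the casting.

The horizontal push has a component P sin θ into the surface, so N = m g cos θ + P sin θ = 807 + 141 = 947.9 N.
Along the incline, the net driving force (taking up-slope positive) is P cos θ − m g sin θ = 409.4 − 277.9 = 131.5 N, so equilibrium requires friction f = -131.5 N (down-slope).
The limit of static friction is μ_s N = 274.9 N.
|f_req| = 131.5 ≤ 274.9 N → the casting is in equilibrium; friction equals the required value.

f ≈ 132 N (down the incline)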